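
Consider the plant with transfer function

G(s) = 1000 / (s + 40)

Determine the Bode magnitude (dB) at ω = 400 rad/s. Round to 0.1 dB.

7.9 dB

At s = jω = j400:
pole (s+40): 40 + j400 → |·| = √(40²+400²) = √161600 ≈ 402, ∠ = arctan(400/40) ≈ 84.29°
|G| = 1000 / 402 ≈ 2.4876
Gain = 20 log₁₀(2.4876) ≈ 7.92 dB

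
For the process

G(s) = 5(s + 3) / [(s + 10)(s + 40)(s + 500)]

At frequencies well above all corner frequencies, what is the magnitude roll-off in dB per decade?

-40 dB/decade

Each pole contributes −20 dB/decade at high frequency; each zero contributes +20 dB/decade.
Net: 1 zero(s) − 3 pole(s) → -40 dB/decade.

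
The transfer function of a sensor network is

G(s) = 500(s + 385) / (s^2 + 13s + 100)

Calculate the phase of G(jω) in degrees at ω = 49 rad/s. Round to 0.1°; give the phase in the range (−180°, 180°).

-157.3°

At s = jω = j49:
zero (s+385): 385 + j49 → |·| = √(385²+49²) = √150626 ≈ 388.11, ∠ = arctan(49/385) ≈ 7.25°
quadratic: (j49)² + 13·j49 + 100 = -2301 + j637 → |·| ≈ 2387.5, ∠ ≈ 164.53°
∠G = 7.25° − 164.53° = -157.28°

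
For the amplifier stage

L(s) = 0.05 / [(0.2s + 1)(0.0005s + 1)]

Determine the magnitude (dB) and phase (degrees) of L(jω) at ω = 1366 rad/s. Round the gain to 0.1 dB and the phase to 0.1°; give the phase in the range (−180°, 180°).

-76.4 dB, -124.1°

At ω = 1366 rad/s:
pole (1 + j1366·0.2) = 1 + j273.2 → |·| ≈ 273.2, ∠ ≈ 89.79°
pole (1 + j1366·0.0005) = 1 + j0.683 → |·| ≈ 1.211, ∠ ≈ 34.33°
|L| = 0.05 · 1 / (273.2 · 1.211) ≈ 0.00015113
Gain = 20 log₁₀(0.00015113) ≈ -76.41 dB
∠L = (0°) − (89.79° + 34.33°) = -124.12°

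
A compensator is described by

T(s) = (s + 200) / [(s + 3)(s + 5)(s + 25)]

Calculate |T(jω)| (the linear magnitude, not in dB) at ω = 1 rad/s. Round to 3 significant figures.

0.496

At s = jω = j1:
zero (s+200): 200 + j1 → |·| = √(200²+1²) = √40001 ≈ 200, ∠ = arctan(1/200) ≈ 0.29°
pole (s+3): 3 + j1 → |·| = √(3²+1²) = √10 ≈ 3.1623, ∠ = arctan(1/3) ≈ 18.43°
pole (s+5): 5 + j1 → |·| = √(5²+1²) = √26 ≈ 5.099, ∠ = arctan(1/5) ≈ 11.31°
pole (s+25): 25 + j1 → |·| = √(25²+1²) = √626 ≈ 25.02, ∠ = arctan(1/25) ≈ 2.29°
|T| = 1 · 200 / 403.44 ≈ 0.49574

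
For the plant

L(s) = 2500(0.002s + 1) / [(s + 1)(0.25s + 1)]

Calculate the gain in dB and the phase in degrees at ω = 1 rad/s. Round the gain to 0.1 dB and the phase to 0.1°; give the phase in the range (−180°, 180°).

At ω = 1 rad/s:
zero (1 + j1·0.002) = 1 + j0.002 → |·| ≈ 1, ∠ ≈ 0.11°
pole (1 + j1·1) = 1 + j1 → |·| ≈ 1.4142, ∠ ≈ 45.00°
pole (1 + j1·0.25) = 1 + j0.25 → |·| ≈ 1.0308, ∠ ≈ 14.04°
|L| = 2500 · 1 / (1.4142 · 1.0308) ≈ 1715
Gain = 20 log₁₀(1715) ≈ 64.69 dB
∠L = (0.11°) − (45.00° + 14.04°) = -58.93°

64.7 dB, -58.9°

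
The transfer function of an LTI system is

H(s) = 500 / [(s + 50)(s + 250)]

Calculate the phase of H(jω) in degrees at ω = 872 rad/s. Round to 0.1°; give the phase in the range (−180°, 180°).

At s = jω = j872:
pole (s+50): 50 + j872 → |·| = √(50²+872²) = √762884 ≈ 873.43, ∠ = arctan(872/50) ≈ 86.72°
pole (s+250): 250 + j872 → |·| = √(250²+872²) = √822884 ≈ 907.13, ∠ = arctan(872/250) ≈ 74.00°
∠H = 0.00° − 160.72° = -160.72°

-160.7°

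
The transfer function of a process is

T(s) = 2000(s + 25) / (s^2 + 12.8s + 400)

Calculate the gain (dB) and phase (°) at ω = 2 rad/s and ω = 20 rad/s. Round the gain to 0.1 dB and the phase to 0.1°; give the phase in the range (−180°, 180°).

ω = 2: 42.0 dB, 0.9°; ω = 20: 48.0 dB, -51.3°

At s = jω = j2:
zero (s+25): 25 + j2 → |·| = √(25²+2²) = √629 ≈ 25.08, ∠ = arctan(2/25) ≈ 4.57°
quadratic: (j2)² + 12.8·j2 + 400 = 396 + j25.6 → |·| ≈ 396.83, ∠ ≈ 3.70°
|T| = 2000 · 25.08 / 396.83 ≈ 126.4
Gain = 20 log₁₀(126.4) ≈ 42.03 dB
∠T = 4.57° − 3.70° = 0.87°

At s = jω = j20:
zero (s+25): 25 + j20 → |·| = √(25²+20²) = √1025 ≈ 32.016, ∠ = arctan(20/25) ≈ 38.66°
quadratic: (j20)² + 12.8·j20 + 400 = 0 + j256 → |·| ≈ 256, ∠ ≈ 90.00°
|T| = 2000 · 32.016 / 256 ≈ 250.12
Gain = 20 log₁₀(250.12) ≈ 47.96 dB
∠T = 38.66° − 90.00° = -51.34°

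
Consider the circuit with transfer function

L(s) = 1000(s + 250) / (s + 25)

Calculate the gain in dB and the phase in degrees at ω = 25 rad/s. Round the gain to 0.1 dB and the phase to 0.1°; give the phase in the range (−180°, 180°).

77.0 dB, -39.3°

At s = jω = j25:
zero (s+250): 250 + j25 → |·| = √(250²+25²) = √63125 ≈ 251.25, ∠ = arctan(25/250) ≈ 5.71°
pole (s+25): 25 + j25 → |·| = √(25²+25²) = √1250 ≈ 35.355, ∠ = arctan(25/25) ≈ 45.00°
|L| = 1000 · 251.25 / 35.355 ≈ 7106.5
Gain = 20 log₁₀(7106.5) ≈ 77.03 dB
∠L = 5.71° − 45.00° = -39.29°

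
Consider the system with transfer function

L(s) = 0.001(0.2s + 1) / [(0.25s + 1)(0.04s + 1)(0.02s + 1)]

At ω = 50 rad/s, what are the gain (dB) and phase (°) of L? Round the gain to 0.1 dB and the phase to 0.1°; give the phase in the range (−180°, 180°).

At ω = 50 rad/s:
zero (1 + j50·0.2) = 1 + j10 → |·| ≈ 10.05, ∠ ≈ 84.29°
pole (1 + j50·0.25) = 1 + j12.5 → |·| ≈ 12.54, ∠ ≈ 85.43°
pole (1 + j50·0.04) = 1 + j2 → |·| ≈ 2.2361, ∠ ≈ 63.43°
pole (1 + j50·0.02) = 1 + j1 → |·| ≈ 1.4142, ∠ ≈ 45.00°
|L| = 0.001 · 10.05 / (12.54 · 2.2361 · 1.4142) ≈ 0.00025343
Gain = 20 log₁₀(0.00025343) ≈ -71.92 dB
∠L = (84.29°) − (85.43° + 63.43° + 45.00°) = -109.57°

-71.9 dB, -109.6°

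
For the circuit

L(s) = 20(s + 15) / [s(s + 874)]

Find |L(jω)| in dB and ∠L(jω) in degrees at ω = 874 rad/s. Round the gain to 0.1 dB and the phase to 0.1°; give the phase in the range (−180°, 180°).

-35.8 dB, -46.0°

At s = jω = j874:
zero (s+15): 15 + j874 → |·| = √(15²+874²) = √764101 ≈ 874.13, ∠ = arctan(874/15) ≈ 89.02°
pole (s+874): 874 + j874 → |·| = √(874²+874²) = √1527752 ≈ 1236, ∠ = arctan(874/874) ≈ 45.00°
pole at origin: |s| = 874, ∠ = 90.00° (in denominator)
|L| = 20 · 874.13 / 1.0803e+06 ≈ 0.016183
Gain = 20 log₁₀(0.016183) ≈ -35.82 dB
∠L = 89.02° − 135.00° = -45.98°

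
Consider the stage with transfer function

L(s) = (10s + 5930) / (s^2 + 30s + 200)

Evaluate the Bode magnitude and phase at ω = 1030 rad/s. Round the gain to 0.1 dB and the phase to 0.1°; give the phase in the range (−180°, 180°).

Substitute s = j1030:
Numerator: 10(j1030) + 5930 = 5930 + j10300
Denominator: (j1030)^2 + 30(j1030) + 200 = -1060700 + j30900
|N| = √(5930² + 10300²) ≈ 11885, ∠N ≈ 60.07°
|D| = √(1060700² + 30900²) ≈ 1.0611e+06, ∠D ≈ 178.33°
|L| = 11885 / 1.0611e+06 ≈ 0.011201
Gain = 20 log₁₀(0.011201) ≈ -39.01 dB
∠L = 60.07° − 178.33° = -118.26°

-39.0 dB, -118.3°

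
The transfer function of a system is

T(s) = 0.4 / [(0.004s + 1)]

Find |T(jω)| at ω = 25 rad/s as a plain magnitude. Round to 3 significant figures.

0.398

At ω = 25 rad/s:
pole (1 + j25·0.004) = 1 + j0.1 → |·| ≈ 1.005, ∠ ≈ 5.71°
|T| = 0.4 · 1 / (1.005) ≈ 0.39801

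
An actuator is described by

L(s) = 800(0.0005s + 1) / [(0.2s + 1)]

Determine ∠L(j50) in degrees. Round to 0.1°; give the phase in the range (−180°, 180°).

-82.9°

At ω = 50 rad/s:
zero (1 + j50·0.0005) = 1 + j0.025 → |·| ≈ 1.0003, ∠ ≈ 1.43°
pole (1 + j50·0.2) = 1 + j10 → |·| ≈ 10.05, ∠ ≈ 84.29°
∠L = (1.43°) − (84.29°) = -82.86°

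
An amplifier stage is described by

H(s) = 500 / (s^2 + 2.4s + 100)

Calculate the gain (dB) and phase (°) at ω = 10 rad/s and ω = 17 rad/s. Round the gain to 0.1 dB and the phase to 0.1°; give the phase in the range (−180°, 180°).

At s = jω = j10:
quadratic: (j10)² + 2.4·j10 + 100 = 0 + j24 → |·| ≈ 24, ∠ ≈ 90.00°
|H| = 500 / 24 ≈ 20.833
Gain = 20 log₁₀(20.833) ≈ 26.38 dB
∠H = 0.00° − 90.00° = -90.00°

At s = jω = j17:
quadratic: (j17)² + 2.4·j17 + 100 = -189 + j40.8 → |·| ≈ 193.35, ∠ ≈ 167.82°
|H| = 500 / 193.35 ≈ 2.586
Gain = 20 log₁₀(2.586) ≈ 8.25 dB
∠H = 0.00° − 167.82° = -167.82°

ω = 10: 26.4 dB, -90.0°; ω = 17: 8.3 dB, -167.8°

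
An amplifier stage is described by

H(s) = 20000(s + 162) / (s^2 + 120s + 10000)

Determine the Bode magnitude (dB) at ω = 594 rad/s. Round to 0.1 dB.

At s = jω = j594:
zero (s+162): 162 + j594 → |·| = √(162²+594²) = √379080 ≈ 615.69, ∠ = arctan(594/162) ≈ 74.74°
quadratic: (j594)² + 120·j594 + 10000 = -342836 + j71280 → |·| ≈ 3.5017e+05, ∠ ≈ 168.25°
|H| = 20000 · 615.69 / 3.5017e+05 ≈ 35.165
Gain = 20 log₁₀(35.165) ≈ 30.92 dB

30.9 dB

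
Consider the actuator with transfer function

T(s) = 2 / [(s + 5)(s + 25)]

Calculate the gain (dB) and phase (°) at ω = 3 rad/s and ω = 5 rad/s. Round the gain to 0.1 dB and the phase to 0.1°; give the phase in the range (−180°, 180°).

At s = jω = j3:
pole (s+5): 5 + j3 → |·| = √(5²+3²) = √34 ≈ 5.831, ∠ = arctan(3/5) ≈ 30.96°
pole (s+25): 25 + j3 → |·| = √(25²+3²) = √634 ≈ 25.179, ∠ = arctan(3/25) ≈ 6.84°
|T| = 2 / 146.82 ≈ 0.013622
Gain = 20 log₁₀(0.013622) ≈ -37.32 dB
∠T = 0.00° − 37.80° = -37.80°

At s = jω = j5:
pole (s+5): 5 + j5 → |·| = √(5²+5²) = √50 ≈ 7.0711, ∠ = arctan(5/5) ≈ 45.00°
pole (s+25): 25 + j5 → |·| = √(25²+5²) = √650 ≈ 25.495, ∠ = arctan(5/25) ≈ 11.31°
|T| = 2 / 180.28 ≈ 0.011094
Gain = 20 log₁₀(0.011094) ≈ -39.10 dB
∠T = 0.00° − 56.31° = -56.31°

ω = 3: -37.3 dB, -37.8°; ω = 5: -39.1 dB, -56.3°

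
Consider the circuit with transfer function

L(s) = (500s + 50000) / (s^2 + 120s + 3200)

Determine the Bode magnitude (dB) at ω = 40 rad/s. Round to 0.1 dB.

Substitute s = j40:
Numerator: 500(j40) + 50000 = 50000 + j20000
Denominator: (j40)^2 + 120(j40) + 3200 = 1600 + j4800
|N| = √(50000² + 20000²) ≈ 53852, ∠N ≈ 21.80°
|D| = √(1600² + 4800²) ≈ 5059.6, ∠D ≈ 71.57°
|L| = 53852 / 5059.6 ≈ 10.644
Gain = 20 log₁₀(10.644) ≈ 20.54 dB

20.5 dB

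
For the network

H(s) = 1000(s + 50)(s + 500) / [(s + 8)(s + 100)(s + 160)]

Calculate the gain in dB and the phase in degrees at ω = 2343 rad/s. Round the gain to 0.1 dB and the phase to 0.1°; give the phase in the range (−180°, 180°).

-7.2 dB, -96.7°

At s = jω = j2343:
zero (s+50): 50 + j2343 → |·| = √(50²+2343²) = √5492149 ≈ 2343.5, ∠ = arctan(2343/50) ≈ 88.78°
zero (s+500): 500 + j2343 → |·| = √(500²+2343²) = √5739649 ≈ 2395.8, ∠ = arctan(2343/500) ≈ 77.95°
pole (s+8): 8 + j2343 → |·| = √(8²+2343²) = √5489713 ≈ 2343, ∠ = arctan(2343/8) ≈ 89.80°
pole (s+100): 100 + j2343 → |·| = √(100²+2343²) = √5499649 ≈ 2345.1, ∠ = arctan(2343/100) ≈ 87.56°
pole (s+160): 160 + j2343 → |·| = √(160²+2343²) = √5515249 ≈ 2348.5, ∠ = arctan(2343/160) ≈ 86.09°
|H| = 1000 · 5.6146e+06 / 1.2904e+10 ≈ 0.43511
Gain = 20 log₁₀(0.43511) ≈ -7.23 dB
∠H = 166.73° − 263.45° = -96.72°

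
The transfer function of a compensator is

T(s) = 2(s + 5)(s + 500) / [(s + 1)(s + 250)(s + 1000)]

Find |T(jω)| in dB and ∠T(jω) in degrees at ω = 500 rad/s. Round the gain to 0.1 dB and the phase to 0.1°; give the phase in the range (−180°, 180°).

At s = jω = j500:
zero (s+5): 5 + j500 → |·| = √(5²+500²) = √250025 ≈ 500.02, ∠ = arctan(500/5) ≈ 89.43°
zero (s+500): 500 + j500 → |·| = √(500²+500²) = √500000 ≈ 707.11, ∠ = arctan(500/500) ≈ 45.00°
pole (s+1): 1 + j500 → |·| = √(1²+500²) = √250001 ≈ 500, ∠ = arctan(500/1) ≈ 89.89°
pole (s+250): 250 + j500 → |·| = √(250²+500²) = √312500 ≈ 559.02, ∠ = arctan(500/250) ≈ 63.43°
pole (s+1000): 1000 + j500 → |·| = √(1000²+500²) = √1250000 ≈ 1118, ∠ = arctan(500/1000) ≈ 26.57°
|T| = 2 · 3.5357e+05 / 3.1249e+08 ≈ 0.0022629
Gain = 20 log₁₀(0.0022629) ≈ -52.91 dB
∠T = 134.43° − 179.89° = -45.46°

-52.9 dB, -45.5°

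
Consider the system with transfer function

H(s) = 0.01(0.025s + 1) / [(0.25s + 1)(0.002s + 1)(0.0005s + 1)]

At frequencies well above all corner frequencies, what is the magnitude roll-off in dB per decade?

-40 dB/decade

Each pole contributes −20 dB/decade at high frequency; each zero contributes +20 dB/decade.
Net: 1 zero(s) − 3 pole(s) → -40 dB/decade.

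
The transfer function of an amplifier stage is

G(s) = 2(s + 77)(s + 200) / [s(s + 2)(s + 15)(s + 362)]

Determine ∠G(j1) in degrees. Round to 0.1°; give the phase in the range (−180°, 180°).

At s = jω = j1:
zero (s+77): 77 + j1 → |·| = √(77²+1²) = √5930 ≈ 77.006, ∠ = arctan(1/77) ≈ 0.74°
zero (s+200): 200 + j1 → |·| = √(200²+1²) = √40001 ≈ 200, ∠ = arctan(1/200) ≈ 0.29°
pole (s+2): 2 + j1 → |·| = √(2²+1²) = √5 ≈ 2.2361, ∠ = arctan(1/2) ≈ 26.57°
pole (s+15): 15 + j1 → |·| = √(15²+1²) = √226 ≈ 15.033, ∠ = arctan(1/15) ≈ 3.81°
pole (s+362): 362 + j1 → |·| = √(362²+1²) = √131045 ≈ 362, ∠ = arctan(1/362) ≈ 0.16°
pole at origin: |s| = 1, ∠ = 90.00° (in denominator)
∠G = 1.03° − 120.54° = -119.51°

-119.5°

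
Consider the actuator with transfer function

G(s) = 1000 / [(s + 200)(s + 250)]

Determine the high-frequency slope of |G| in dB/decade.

Each pole contributes −20 dB/decade at high frequency; each zero contributes +20 dB/decade.
Net: 0 zero(s) − 2 pole(s) → -40 dB/decade.

-40 dB/decade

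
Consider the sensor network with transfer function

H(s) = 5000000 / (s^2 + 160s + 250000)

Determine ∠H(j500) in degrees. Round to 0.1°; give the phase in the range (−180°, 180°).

-90.0°

At s = jω = j500:
quadratic: (j500)² + 160·j500 + 250000 = 0 + j80000 → |·| ≈ 80000, ∠ ≈ 90.00°
∠H = 0.00° − 90.00° = -90.00°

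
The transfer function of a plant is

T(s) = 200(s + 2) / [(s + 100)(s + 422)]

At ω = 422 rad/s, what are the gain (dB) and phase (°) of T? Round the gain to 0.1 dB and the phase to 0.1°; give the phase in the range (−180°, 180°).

-9.7 dB, -31.9°

At s = jω = j422:
zero (s+2): 2 + j422 → |·| = √(2²+422²) = √178088 ≈ 422, ∠ = arctan(422/2) ≈ 89.73°
pole (s+100): 100 + j422 → |·| = √(100²+422²) = √188084 ≈ 433.69, ∠ = arctan(422/100) ≈ 76.67°
pole (s+422): 422 + j422 → |·| = √(422²+422²) = √356168 ≈ 596.8, ∠ = arctan(422/422) ≈ 45.00°
|T| = 200 · 422 / 2.5883e+05 ≈ 0.32608
Gain = 20 log₁₀(0.32608) ≈ -9.73 dB
∠T = 89.73° − 121.67° = -31.94°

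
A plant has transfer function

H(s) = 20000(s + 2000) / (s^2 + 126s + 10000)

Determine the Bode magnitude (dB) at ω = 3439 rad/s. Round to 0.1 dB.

16.6 dB

At s = jω = j3439:
zero (s+2000): 2000 + j3439 → |·| = √(2000²+3439²) = √15826721 ≈ 3978.3, ∠ = arctan(3439/2000) ≈ 59.82°
quadratic: (j3439)² + 126·j3439 + 10000 = -11816721 + j433314 → |·| ≈ 1.1825e+07, ∠ ≈ 177.90°
|H| = 20000 · 3978.3 / 1.1825e+07 ≈ 6.7286
Gain = 20 log₁₀(6.7286) ≈ 16.56 dB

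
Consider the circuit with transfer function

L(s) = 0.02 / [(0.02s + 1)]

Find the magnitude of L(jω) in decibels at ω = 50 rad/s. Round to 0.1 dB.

-37.0 dB

At ω = 50 rad/s:
pole (1 + j50·0.02) = 1 + j1 → |·| ≈ 1.4142, ∠ ≈ 45.00°
|L| = 0.02 · 1 / (1.4142) ≈ 0.014142
Gain = 20 log₁₀(0.014142) ≈ -36.99 dB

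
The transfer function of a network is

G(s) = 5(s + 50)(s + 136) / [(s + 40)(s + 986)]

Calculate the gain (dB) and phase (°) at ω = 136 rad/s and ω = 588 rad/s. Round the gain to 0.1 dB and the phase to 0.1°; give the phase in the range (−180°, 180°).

At s = jω = j136:
zero (s+50): 50 + j136 → |·| = √(50²+136²) = √20996 ≈ 144.9, ∠ = arctan(136/50) ≈ 69.81°
zero (s+136): 136 + j136 → |·| = √(136²+136²) = √36992 ≈ 192.33, ∠ = arctan(136/136) ≈ 45.00°
pole (s+40): 40 + j136 → |·| = √(40²+136²) = √20096 ≈ 141.76, ∠ = arctan(136/40) ≈ 73.61°
pole (s+986): 986 + j136 → |·| = √(986²+136²) = √990692 ≈ 995.34, ∠ = arctan(136/986) ≈ 7.85°
|G| = 5 · 27869 / 1.411e+05 ≈ 0.98756
Gain = 20 log₁₀(0.98756) ≈ -0.11 dB
∠G = 114.81° − 81.46° = 33.35°

At s = jω = j588:
zero (s+50): 50 + j588 → |·| = √(50²+588²) = √348244 ≈ 590.12, ∠ = arctan(588/50) ≈ 85.14°
zero (s+136): 136 + j588 → |·| = √(136²+588²) = √364240 ≈ 603.52, ∠ = arctan(588/136) ≈ 76.98°
pole (s+40): 40 + j588 → |·| = √(40²+588²) = √347344 ≈ 589.36, ∠ = arctan(588/40) ≈ 86.11°
pole (s+986): 986 + j588 → |·| = √(986²+588²) = √1317940 ≈ 1148, ∠ = arctan(588/986) ≈ 30.81°
|G| = 5 · 3.5615e+05 / 6.7659e+05 ≈ 2.6319
Gain = 20 log₁₀(2.6319) ≈ 8.41 dB
∠G = 162.12° − 116.92° = 45.20°

ω = 136: -0.1 dB, 33.4°; ω = 588: 8.4 dB, 45.2°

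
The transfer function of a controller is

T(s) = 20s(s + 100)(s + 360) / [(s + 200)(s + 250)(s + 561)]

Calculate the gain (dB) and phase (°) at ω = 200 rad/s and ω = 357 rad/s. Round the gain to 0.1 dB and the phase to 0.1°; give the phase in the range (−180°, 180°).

ω = 200: 16.7 dB, 79.2°; ω = 357: 21.1 dB, 60.9°

At s = jω = j200:
zero (s+100): 100 + j200 → |·| = √(100²+200²) = √50000 ≈ 223.61, ∠ = arctan(200/100) ≈ 63.43°
zero (s+360): 360 + j200 → |·| = √(360²+200²) = √169600 ≈ 411.83, ∠ = arctan(200/360) ≈ 29.05°
zero at origin: s = j200 → |·| = 200, ∠ = 90.00°
pole (s+200): 200 + j200 → |·| = √(200²+200²) = √80000 ≈ 282.84, ∠ = arctan(200/200) ≈ 45.00°
pole (s+250): 250 + j200 → |·| = √(250²+200²) = √102500 ≈ 320.16, ∠ = arctan(200/250) ≈ 38.66°
pole (s+561): 561 + j200 → |·| = √(561²+200²) = √354721 ≈ 595.58, ∠ = arctan(200/561) ≈ 19.62°
|T| = 20 · 1.8418e+07 / 5.3932e+07 ≈ 6.8301
Gain = 20 log₁₀(6.8301) ≈ 16.69 dB
∠T = 182.48° − 103.28° = 79.20°

At s = jω = j357:
zero (s+100): 100 + j357 → |·| = √(100²+357²) = √137449 ≈ 370.74, ∠ = arctan(357/100) ≈ 74.35°
zero (s+360): 360 + j357 → |·| = √(360²+357²) = √257049 ≈ 507, ∠ = arctan(357/360) ≈ 44.76°
zero at origin: s = j357 → |·| = 357, ∠ = 90.00°
pole (s+200): 200 + j357 → |·| = √(200²+357²) = √167449 ≈ 409.21, ∠ = arctan(357/200) ≈ 60.74°
pole (s+250): 250 + j357 → |·| = √(250²+357²) = √189949 ≈ 435.83, ∠ = arctan(357/250) ≈ 55.00°
pole (s+561): 561 + j357 → |·| = √(561²+357²) = √442170 ≈ 664.96, ∠ = arctan(357/561) ≈ 32.47°
|T| = 20 · 6.7104e+07 / 1.1859e+08 ≈ 11.317
Gain = 20 log₁₀(11.317) ≈ 21.07 dB
∠T = 209.11° − 148.21° = 60.90°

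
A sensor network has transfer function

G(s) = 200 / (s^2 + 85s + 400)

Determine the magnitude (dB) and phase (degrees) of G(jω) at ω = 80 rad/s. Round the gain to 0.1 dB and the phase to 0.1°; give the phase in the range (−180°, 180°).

Substitute s = j80:
Numerator: 200 = 200 + j0
Denominator: (j80)^2 + 85(j80) + 400 = -6000 + j6800
|N| = √(200² + 0²) ≈ 200, ∠N ≈ 0.00°
|D| = √(6000² + 6800²) ≈ 9068.6, ∠D ≈ 131.42°
|G| = 200 / 9068.6 ≈ 0.022054
Gain = 20 log₁₀(0.022054) ≈ -33.13 dB
∠G = 0.00° − 131.42° = -131.42°

-33.1 dB, -131.4°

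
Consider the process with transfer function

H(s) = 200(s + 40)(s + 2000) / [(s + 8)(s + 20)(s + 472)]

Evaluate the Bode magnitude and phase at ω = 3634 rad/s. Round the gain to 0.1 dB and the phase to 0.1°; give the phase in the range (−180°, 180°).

At s = jω = j3634:
zero (s+40): 40 + j3634 → |·| = √(40²+3634²) = √13207556 ≈ 3634.2, ∠ = arctan(3634/40) ≈ 89.37°
zero (s+2000): 2000 + j3634 → |·| = √(2000²+3634²) = √17205956 ≈ 4148, ∠ = arctan(3634/2000) ≈ 61.17°
pole (s+8): 8 + j3634 → |·| = √(8²+3634²) = √13206020 ≈ 3634, ∠ = arctan(3634/8) ≈ 89.87°
pole (s+20): 20 + j3634 → |·| = √(20²+3634²) = √13206356 ≈ 3634.1, ∠ = arctan(3634/20) ≈ 89.68°
pole (s+472): 472 + j3634 → |·| = √(472²+3634²) = √13428740 ≈ 3664.5, ∠ = arctan(3634/472) ≈ 82.60°
|H| = 200 · 1.5075e+07 / 4.8395e+10 ≈ 0.0623
Gain = 20 log₁₀(0.0623) ≈ -24.11 dB
∠H = 150.54° − 262.15° = -111.61°

-24.1 dB, -111.6°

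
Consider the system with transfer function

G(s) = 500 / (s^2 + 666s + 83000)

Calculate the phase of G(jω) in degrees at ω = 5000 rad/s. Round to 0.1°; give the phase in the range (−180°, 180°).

Substitute s = j5000:
Numerator: 500 = 500 + j0
Denominator: (j5000)^2 + 666(j5000) + 83000 = -24917000 + j3330000
|N| = √(500² + 0²) ≈ 500, ∠N ≈ 0.00°
|D| = √(24917000² + 3330000²) ≈ 2.5139e+07, ∠D ≈ 172.39°
∠G = 0.00° − 172.39° = -172.39°

-172.4°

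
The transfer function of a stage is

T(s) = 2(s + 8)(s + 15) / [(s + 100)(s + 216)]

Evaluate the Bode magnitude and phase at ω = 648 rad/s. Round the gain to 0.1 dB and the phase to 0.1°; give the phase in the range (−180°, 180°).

At s = jω = j648:
zero (s+8): 8 + j648 → |·| = √(8²+648²) = √419968 ≈ 648.05, ∠ = arctan(648/8) ≈ 89.29°
zero (s+15): 15 + j648 → |·| = √(15²+648²) = √420129 ≈ 648.17, ∠ = arctan(648/15) ≈ 88.67°
pole (s+100): 100 + j648 → |·| = √(100²+648²) = √429904 ≈ 655.67, ∠ = arctan(648/100) ≈ 81.23°
pole (s+216): 216 + j648 → |·| = √(216²+648²) = √466560 ≈ 683.05, ∠ = arctan(648/216) ≈ 71.57°
|T| = 2 · 4.2005e+05 / 4.4786e+05 ≈ 1.8758
Gain = 20 log₁₀(1.8758) ≈ 5.46 dB
∠T = 177.96° − 152.80° = 25.16°

5.5 dB, 25.2°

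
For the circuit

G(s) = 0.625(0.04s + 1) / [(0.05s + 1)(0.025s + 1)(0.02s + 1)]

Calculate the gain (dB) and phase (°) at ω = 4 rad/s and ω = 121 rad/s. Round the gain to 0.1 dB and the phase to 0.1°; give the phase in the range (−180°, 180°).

ω = 4: -4.2 dB, -12.5°; ω = 121: -24.4 dB, -141.5°

At ω = 4 rad/s:
zero (1 + j4·0.04) = 1 + j0.16 → |·| ≈ 1.0127, ∠ ≈ 9.09°
pole (1 + j4·0.05) = 1 + j0.2 → |·| ≈ 1.0198, ∠ ≈ 11.31°
pole (1 + j4·0.025) = 1 + j0.1 → |·| ≈ 1.005, ∠ ≈ 5.71°
pole (1 + j4·0.02) = 1 + j0.08 → |·| ≈ 1.0032, ∠ ≈ 4.57°
|G| = 0.625 · 1.0127 / (1.0198 · 1.005 · 1.0032) ≈ 0.61559
Gain = 20 log₁₀(0.61559) ≈ -4.21 dB
∠G = (9.09°) − (11.31° + 5.71° + 4.57°) = -12.50°

At ω = 121 rad/s:
zero (1 + j121·0.04) = 1 + j4.84 → |·| ≈ 4.9422, ∠ ≈ 78.33°
pole (1 + j121·0.05) = 1 + j6.05 → |·| ≈ 6.1321, ∠ ≈ 80.61°
pole (1 + j121·0.025) = 1 + j3.025 → |·| ≈ 3.186, ∠ ≈ 71.71°
pole (1 + j121·0.02) = 1 + j2.42 → |·| ≈ 2.6185, ∠ ≈ 67.55°
|G| = 0.625 · 4.9422 / (6.1321 · 3.186 · 2.6185) ≈ 0.06038
Gain = 20 log₁₀(0.06038) ≈ -24.38 dB
∠G = (78.33°) − (80.61° + 71.71° + 67.55°) = -141.54°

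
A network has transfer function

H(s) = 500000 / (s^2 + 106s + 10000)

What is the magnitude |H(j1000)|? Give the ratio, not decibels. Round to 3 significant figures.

At s = jω = j1000:
quadratic: (j1000)² + 106·j1000 + 10000 = -990000 + j106000 → |·| ≈ 9.9566e+05, ∠ ≈ 173.89°
|H| = 500000 / 9.9566e+05 ≈ 0.50218

0.502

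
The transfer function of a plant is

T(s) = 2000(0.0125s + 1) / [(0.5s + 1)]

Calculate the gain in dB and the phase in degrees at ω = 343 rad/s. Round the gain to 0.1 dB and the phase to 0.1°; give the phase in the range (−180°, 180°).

At ω = 343 rad/s:
zero (1 + j343·0.0125) = 1 + j4.2875 → |·| ≈ 4.4026, ∠ ≈ 76.87°
pole (1 + j343·0.5) = 1 + j171.5 → |·| ≈ 171.5, ∠ ≈ 89.67°
|T| = 2000 · 4.4026 / (171.5) ≈ 51.342
Gain = 20 log₁₀(51.342) ≈ 34.21 dB
∠T = (76.87°) − (89.67°) = -12.80°

34.2 dB, -12.8°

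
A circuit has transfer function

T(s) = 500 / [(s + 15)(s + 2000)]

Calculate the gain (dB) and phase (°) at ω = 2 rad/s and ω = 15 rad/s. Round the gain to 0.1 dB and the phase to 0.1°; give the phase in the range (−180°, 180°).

At s = jω = j2:
pole (s+15): 15 + j2 → |·| = √(15²+2²) = √229 ≈ 15.133, ∠ = arctan(2/15) ≈ 7.59°
pole (s+2000): 2000 + j2 → |·| = √(2000²+2²) = √4000004 ≈ 2000, ∠ = arctan(2/2000) ≈ 0.06°
|T| = 500 / 30266 ≈ 0.01652
Gain = 20 log₁₀(0.01652) ≈ -35.64 dB
∠T = 0.00° − 7.65° = -7.65°

At s = jω = j15:
pole (s+15): 15 + j15 → |·| = √(15²+15²) = √450 ≈ 21.213, ∠ = arctan(15/15) ≈ 45.00°
pole (s+2000): 2000 + j15 → |·| = √(2000²+15²) = √4000225 ≈ 2000.1, ∠ = arctan(15/2000) ≈ 0.43°
|T| = 500 / 42428 ≈ 0.011785
Gain = 20 log₁₀(0.011785) ≈ -38.57 dB
∠T = 0.00° − 45.43° = -45.43°

ω = 2: -35.6 dB, -7.7°; ω = 15: -38.6 dB, -45.4°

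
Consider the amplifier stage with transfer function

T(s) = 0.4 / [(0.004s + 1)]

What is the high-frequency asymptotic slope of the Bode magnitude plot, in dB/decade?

Each pole contributes −20 dB/decade at high frequency; each zero contributes +20 dB/decade.
Net: 0 zero(s) − 1 pole(s) → -20 dB/decade.

-20 dB/decade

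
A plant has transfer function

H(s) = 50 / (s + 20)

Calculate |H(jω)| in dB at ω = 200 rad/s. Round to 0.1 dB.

-12.1 dB

Substitute s = j200:
Numerator: 50 = 50 + j0
Denominator: (j200) + 20 = 20 + j200
|N| = √(50² + 0²) ≈ 50, ∠N ≈ 0.00°
|D| = √(20² + 200²) ≈ 201, ∠D ≈ 84.29°
|H| = 50 / 201 ≈ 0.24876
Gain = 20 log₁₀(0.24876) ≈ -12.08 dB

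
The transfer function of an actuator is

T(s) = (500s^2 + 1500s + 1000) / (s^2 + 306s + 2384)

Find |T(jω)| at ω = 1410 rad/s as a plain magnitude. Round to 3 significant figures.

Substitute s = j1410:
Numerator: 500(j1410)^2 + 1500(j1410) + 1000 = -994049000 + j2115000
Denominator: (j1410)^2 + 306(j1410) + 2384 = -1985716 + j431460
|N| = √(994049000² + 2115000²) ≈ 9.9405e+08, ∠N ≈ 179.88°
|D| = √(1985716² + 431460²) ≈ 2.032e+06, ∠D ≈ 167.74°
|T| = 9.9405e+08 / 2.032e+06 ≈ 489.2

489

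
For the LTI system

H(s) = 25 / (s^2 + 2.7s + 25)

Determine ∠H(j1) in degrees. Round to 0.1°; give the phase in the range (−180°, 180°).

-6.4°

At s = jω = j1:
quadratic: (j1)² + 2.7·j1 + 25 = 24 + j2.7 → |·| ≈ 24.151, ∠ ≈ 6.42°
∠H = 0.00° − 6.42° = -6.42°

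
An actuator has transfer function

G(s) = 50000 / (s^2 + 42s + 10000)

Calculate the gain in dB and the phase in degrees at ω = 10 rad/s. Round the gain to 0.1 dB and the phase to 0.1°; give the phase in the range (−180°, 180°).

At s = jω = j10:
quadratic: (j10)² + 42·j10 + 10000 = 9900 + j420 → |·| ≈ 9908.9, ∠ ≈ 2.43°
|G| = 50000 / 9908.9 ≈ 5.046
Gain = 20 log₁₀(5.046) ≈ 14.06 dB
∠G = 0.00° − 2.43° = -2.43°

14.1 dB, -2.4°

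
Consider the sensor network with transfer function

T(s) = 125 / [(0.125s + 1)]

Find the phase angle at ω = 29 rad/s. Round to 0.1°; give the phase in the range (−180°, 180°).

-74.6°

At ω = 29 rad/s:
pole (1 + j29·0.125) = 1 + j3.625 → |·| ≈ 3.7604, ∠ ≈ 74.58°
∠T = (0°) − (74.58°) = -74.58°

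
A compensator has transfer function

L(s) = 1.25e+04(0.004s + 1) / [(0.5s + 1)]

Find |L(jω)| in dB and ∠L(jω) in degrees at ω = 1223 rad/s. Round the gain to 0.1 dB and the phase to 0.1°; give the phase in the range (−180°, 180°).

At ω = 1223 rad/s:
zero (1 + j1223·0.004) = 1 + j4.892 → |·| ≈ 4.9932, ∠ ≈ 78.45°
pole (1 + j1223·0.5) = 1 + j611.5 → |·| ≈ 611.5, ∠ ≈ 89.91°
|L| = 1.25e+04 · 4.9932 / (611.5) ≈ 102.07
Gain = 20 log₁₀(102.07) ≈ 40.18 dB
∠L = (78.45°) − (89.91°) = -11.46°

40.2 dB, -11.5°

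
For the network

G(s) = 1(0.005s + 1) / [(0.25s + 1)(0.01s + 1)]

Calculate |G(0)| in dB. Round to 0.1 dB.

G(0) = 1 · 1 / 1 = 1
20 log₁₀(1) ≈ 0.00 dB

0.0 dB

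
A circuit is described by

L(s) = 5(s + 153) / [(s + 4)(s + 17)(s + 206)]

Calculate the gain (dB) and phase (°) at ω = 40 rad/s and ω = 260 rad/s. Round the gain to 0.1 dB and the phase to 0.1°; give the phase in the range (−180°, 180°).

At s = jω = j40:
zero (s+153): 153 + j40 → |·| = √(153²+40²) = √25009 ≈ 158.14, ∠ = arctan(40/153) ≈ 14.65°
pole (s+4): 4 + j40 → |·| = √(4²+40²) = √1616 ≈ 40.2, ∠ = arctan(40/4) ≈ 84.29°
pole (s+17): 17 + j40 → |·| = √(17²+40²) = √1889 ≈ 43.463, ∠ = arctan(40/17) ≈ 66.97°
pole (s+206): 206 + j40 → |·| = √(206²+40²) = √44036 ≈ 209.85, ∠ = arctan(40/206) ≈ 10.99°
|L| = 5 · 158.14 / 3.6665e+05 ≈ 0.0021566
Gain = 20 log₁₀(0.0021566) ≈ -53.32 dB
∠L = 14.65° − 162.25° = -147.60°

At s = jω = j260:
zero (s+153): 153 + j260 → |·| = √(153²+260²) = √91009 ≈ 301.68, ∠ = arctan(260/153) ≈ 59.52°
pole (s+4): 4 + j260 → |·| = √(4²+260²) = √67616 ≈ 260.03, ∠ = arctan(260/4) ≈ 89.12°
pole (s+17): 17 + j260 → |·| = √(17²+260²) = √67889 ≈ 260.56, ∠ = arctan(260/17) ≈ 86.26°
pole (s+206): 206 + j260 → |·| = √(206²+260²) = √110036 ≈ 331.72, ∠ = arctan(260/206) ≈ 51.61°
|L| = 5 · 301.68 / 2.2475e+07 ≈ 6.7115e-05
Gain = 20 log₁₀(6.7115e-05) ≈ -83.46 dB
∠L = 59.52° − 226.99° = -167.47°

ω = 40: -53.3 dB, -147.6°; ω = 260: -83.5 dB, -167.5°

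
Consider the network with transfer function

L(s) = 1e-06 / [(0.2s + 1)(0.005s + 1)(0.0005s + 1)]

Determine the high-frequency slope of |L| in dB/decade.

Each pole contributes −20 dB/decade at high frequency; each zero contributes +20 dB/decade.
Net: 0 zero(s) − 3 pole(s) → -60 dB/decade.

-60 dB/decade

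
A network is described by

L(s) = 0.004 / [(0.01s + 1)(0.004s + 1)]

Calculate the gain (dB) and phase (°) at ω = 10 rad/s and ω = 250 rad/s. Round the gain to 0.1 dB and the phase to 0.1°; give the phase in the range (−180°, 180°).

ω = 10: -48.0 dB, -8.0°; ω = 250: -59.6 dB, -113.2°

At ω = 10 rad/s:
pole (1 + j10·0.01) = 1 + j0.1 → |·| ≈ 1.005, ∠ ≈ 5.71°
pole (1 + j10·0.004) = 1 + j0.04 → |·| ≈ 1.0008, ∠ ≈ 2.29°
|L| = 0.004 · 1 / (1.005 · 1.0008) ≈ 0.0039769
Gain = 20 log₁₀(0.0039769) ≈ -48.01 dB
∠L = (0°) − (5.71° + 2.29°) = -8.00°

At ω = 250 rad/s:
pole (1 + j250·0.01) = 1 + j2.5 → |·| ≈ 2.6926, ∠ ≈ 68.20°
pole (1 + j250·0.004) = 1 + j1 → |·| ≈ 1.4142, ∠ ≈ 45.00°
|L| = 0.004 · 1 / (2.6926 · 1.4142) ≈ 0.0010505
Gain = 20 log₁₀(0.0010505) ≈ -59.57 dB
∠L = (0°) − (68.20° + 45.00°) = -113.20°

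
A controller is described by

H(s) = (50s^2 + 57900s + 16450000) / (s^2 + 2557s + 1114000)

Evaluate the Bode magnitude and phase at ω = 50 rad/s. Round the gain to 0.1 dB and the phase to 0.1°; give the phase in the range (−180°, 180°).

Substitute s = j50:
Numerator: 50(j50)^2 + 57900(j50) + 16450000 = 16325000 + j2895000
Denominator: (j50)^2 + 2557(j50) + 1114000 = 1111500 + j127850
|N| = √(16325000² + 2895000²) ≈ 1.658e+07, ∠N ≈ 10.06°
|D| = √(1111500² + 127850²) ≈ 1.1188e+06, ∠D ≈ 6.56°
|H| = 1.658e+07 / 1.1188e+06 ≈ 14.819
Gain = 20 log₁₀(14.819) ≈ 23.42 dB
∠H = 10.06° − 6.56° = 3.50°

23.4 dB, 3.5°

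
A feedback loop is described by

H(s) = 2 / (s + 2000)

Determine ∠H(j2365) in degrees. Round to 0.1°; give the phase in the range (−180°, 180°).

At s = jω = j2365:
pole (s+2000): 2000 + j2365 → |·| = √(2000²+2365²) = √9593225 ≈ 3097.3, ∠ = arctan(2365/2000) ≈ 49.78°
∠H = 0.00° − 49.78° = -49.78°

-49.8°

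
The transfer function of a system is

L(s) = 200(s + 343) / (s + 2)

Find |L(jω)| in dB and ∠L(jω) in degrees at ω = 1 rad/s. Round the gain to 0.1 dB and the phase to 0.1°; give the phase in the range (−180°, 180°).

At s = jω = j1:
zero (s+343): 343 + j1 → |·| = √(343²+1²) = √117650 ≈ 343, ∠ = arctan(1/343) ≈ 0.17°
pole (s+2): 2 + j1 → |·| = √(2²+1²) = √5 ≈ 2.2361, ∠ = arctan(1/2) ≈ 26.57°
|L| = 200 · 343 / 2.2361 ≈ 30678
Gain = 20 log₁₀(30678) ≈ 89.74 dB
∠L = 0.17° − 26.57° = -26.40°

89.7 dB, -26.4°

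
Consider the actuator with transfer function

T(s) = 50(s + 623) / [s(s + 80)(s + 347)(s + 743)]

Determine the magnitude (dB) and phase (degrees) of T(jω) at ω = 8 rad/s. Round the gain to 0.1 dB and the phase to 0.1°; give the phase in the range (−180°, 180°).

At s = jω = j8:
zero (s+623): 623 + j8 → |·| = √(623²+8²) = √388193 ≈ 623.05, ∠ = arctan(8/623) ≈ 0.74°
pole (s+80): 80 + j8 → |·| = √(80²+8²) = √6464 ≈ 80.399, ∠ = arctan(8/80) ≈ 5.71°
pole (s+347): 347 + j8 → |·| = √(347²+8²) = √120473 ≈ 347.09, ∠ = arctan(8/347) ≈ 1.32°
pole (s+743): 743 + j8 → |·| = √(743²+8²) = √552113 ≈ 743.04, ∠ = arctan(8/743) ≈ 0.62°
pole at origin: |s| = 8, ∠ = 90.00° (in denominator)
|T| = 50 · 623.05 / 1.6588e+08 ≈ 0.0001878
Gain = 20 log₁₀(0.0001878) ≈ -74.53 dB
∠T = 0.74° − 97.65° = -96.91°

-74.5 dB, -96.9°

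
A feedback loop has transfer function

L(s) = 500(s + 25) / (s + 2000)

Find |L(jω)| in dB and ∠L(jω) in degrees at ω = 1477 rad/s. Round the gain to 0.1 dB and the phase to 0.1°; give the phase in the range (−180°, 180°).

49.5 dB, 52.6°

At s = jω = j1477:
zero (s+25): 25 + j1477 → |·| = √(25²+1477²) = √2182154 ≈ 1477.2, ∠ = arctan(1477/25) ≈ 89.03°
pole (s+2000): 2000 + j1477 → |·| = √(2000²+1477²) = √6181529 ≈ 2486.3, ∠ = arctan(1477/2000) ≈ 36.45°
|L| = 500 · 1477.2 / 2486.3 ≈ 297.07
Gain = 20 log₁₀(297.07) ≈ 49.46 dB
∠L = 89.03° − 36.45° = 52.58°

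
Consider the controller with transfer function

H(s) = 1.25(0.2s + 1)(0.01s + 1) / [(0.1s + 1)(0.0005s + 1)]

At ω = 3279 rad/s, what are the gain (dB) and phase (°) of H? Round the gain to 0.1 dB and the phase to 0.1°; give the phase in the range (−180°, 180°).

32.6 dB, 29.7°

At ω = 3279 rad/s:
zero (1 + j3279·0.2) = 1 + j655.8 → |·| ≈ 655.8, ∠ ≈ 89.91°
zero (1 + j3279·0.01) = 1 + j32.79 → |·| ≈ 32.805, ∠ ≈ 88.25°
pole (1 + j3279·0.1) = 1 + j327.9 → |·| ≈ 327.9, ∠ ≈ 89.83°
pole (1 + j3279·0.0005) = 1 + j1.6395 → |·| ≈ 1.9204, ∠ ≈ 58.62°
|H| = 1.25 · 655.8 · 32.805 / (327.9 · 1.9204) ≈ 42.706
Gain = 20 log₁₀(42.706) ≈ 32.61 dB
∠H = (89.91° + 88.25°) − (89.83° + 58.62°) = 29.71°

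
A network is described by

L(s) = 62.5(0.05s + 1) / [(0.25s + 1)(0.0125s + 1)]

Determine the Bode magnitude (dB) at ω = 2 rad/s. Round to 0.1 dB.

At ω = 2 rad/s:
zero (1 + j2·0.05) = 1 + j0.1 → |·| ≈ 1.005, ∠ ≈ 5.71°
pole (1 + j2·0.25) = 1 + j0.5 → |·| ≈ 1.118, ∠ ≈ 26.57°
pole (1 + j2·0.0125) = 1 + j0.025 → |·| ≈ 1.0003, ∠ ≈ 1.43°
|L| = 62.5 · 1.005 / (1.118 · 1.0003) ≈ 56.166
Gain = 20 log₁₀(56.166) ≈ 34.99 dB

35.0 dB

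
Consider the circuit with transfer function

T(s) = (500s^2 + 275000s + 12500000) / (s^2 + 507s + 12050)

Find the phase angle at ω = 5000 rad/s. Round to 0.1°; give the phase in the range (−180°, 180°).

-0.5°

Substitute s = j5000:
Numerator: 500(j5000)^2 + 275000(j5000) + 12500000 = -12487500000 + j1375000000
Denominator: (j5000)^2 + 507(j5000) + 12050 = -24987950 + j2535000
|N| = √(12487500000² + 1375000000²) ≈ 1.2563e+10, ∠N ≈ 173.72°
|D| = √(24987950² + 2535000²) ≈ 2.5116e+07, ∠D ≈ 174.21°
∠T = 173.72° − 174.21° = -0.49°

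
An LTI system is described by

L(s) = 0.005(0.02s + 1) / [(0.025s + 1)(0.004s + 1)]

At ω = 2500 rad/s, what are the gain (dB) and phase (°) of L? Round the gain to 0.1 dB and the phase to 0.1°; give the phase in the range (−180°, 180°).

At ω = 2500 rad/s:
zero (1 + j2500·0.02) = 1 + j50 → |·| ≈ 50.01, ∠ ≈ 88.85°
pole (1 + j2500·0.025) = 1 + j62.5 → |·| ≈ 62.508, ∠ ≈ 89.08°
pole (1 + j2500·0.004) = 1 + j10 → |·| ≈ 10.05, ∠ ≈ 84.29°
|L| = 0.005 · 50.01 / (62.508 · 10.05) ≈ 0.00039804
Gain = 20 log₁₀(0.00039804) ≈ -68.00 dB
∠L = (88.85°) − (89.08° + 84.29°) = -84.52°

-68.0 dB, -84.5°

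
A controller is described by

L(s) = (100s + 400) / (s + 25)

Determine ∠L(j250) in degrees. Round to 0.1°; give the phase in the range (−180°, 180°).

4.8°

Substitute s = j250:
Numerator: 100(j250) + 400 = 400 + j25000
Denominator: (j250) + 25 = 25 + j250
|N| = √(400² + 25000²) ≈ 25003, ∠N ≈ 89.08°
|D| = √(25² + 250²) ≈ 251.25, ∠D ≈ 84.29°
∠L = 89.08° − 84.29° = 4.79°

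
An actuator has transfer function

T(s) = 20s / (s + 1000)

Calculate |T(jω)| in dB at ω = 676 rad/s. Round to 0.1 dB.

21.0 dB

At s = jω = j676:
zero at origin: s = j676 → |·| = 676, ∠ = 90.00°
pole (s+1000): 1000 + j676 → |·| = √(1000²+676²) = √1456976 ≈ 1207.1, ∠ = arctan(676/1000) ≈ 34.06°
|T| = 20 · 676 / 1207.1 ≈ 11.2
Gain = 20 log₁₀(11.2) ≈ 20.98 dB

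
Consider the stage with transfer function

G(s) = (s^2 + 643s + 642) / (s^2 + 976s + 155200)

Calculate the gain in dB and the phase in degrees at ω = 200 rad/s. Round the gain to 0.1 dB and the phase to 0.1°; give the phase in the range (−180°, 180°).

-4.5 dB, 47.6°

Substitute s = j200:
Numerator: (j200)^2 + 643(j200) + 642 = -39358 + j128600
Denominator: (j200)^2 + 976(j200) + 155200 = 115200 + j195200
|N| = √(39358² + 128600²) ≈ 1.3449e+05, ∠N ≈ 107.02°
|D| = √(115200² + 195200²) ≈ 2.2666e+05, ∠D ≈ 59.45°
|G| = 1.3449e+05 / 2.2666e+05 ≈ 0.59336
Gain = 20 log₁₀(0.59336) ≈ -4.53 dB
∠G = 107.02° − 59.45° = 47.57°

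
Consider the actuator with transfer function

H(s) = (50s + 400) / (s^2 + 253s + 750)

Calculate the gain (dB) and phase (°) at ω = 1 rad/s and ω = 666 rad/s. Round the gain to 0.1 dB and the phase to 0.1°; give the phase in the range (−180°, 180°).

ω = 1: -5.9 dB, -11.5°; ω = 666: -23.1 dB, -69.9°

Substitute s = j1:
Numerator: 50(j1) + 400 = 400 + j50
Denominator: (j1)^2 + 253(j1) + 750 = 749 + j253
|N| = √(400² + 50²) ≈ 403.11, ∠N ≈ 7.13°
|D| = √(749² + 253²) ≈ 790.58, ∠D ≈ 18.66°
|H| = 403.11 / 790.58 ≈ 0.50989
Gain = 20 log₁₀(0.50989) ≈ -5.85 dB
∠H = 7.13° − 18.66° = -11.53°

Substitute s = j666:
Numerator: 50(j666) + 400 = 400 + j33300
Denominator: (j666)^2 + 253(j666) + 750 = -442806 + j168498
|N| = √(400² + 33300²) ≈ 33302, ∠N ≈ 89.31°
|D| = √(442806² + 168498²) ≈ 4.7378e+05, ∠D ≈ 159.17°
|H| = 33302 / 4.7378e+05 ≈ 0.07029
Gain = 20 log₁₀(0.07029) ≈ -23.06 dB
∠H = 89.31° − 159.17° = -69.86°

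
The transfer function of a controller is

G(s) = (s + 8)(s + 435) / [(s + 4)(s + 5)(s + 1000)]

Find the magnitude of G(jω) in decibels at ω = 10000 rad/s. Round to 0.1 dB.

At s = jω = j10000:
zero (s+8): 8 + j10000 → |·| = √(8²+10000²) = √100000064 ≈ 10000, ∠ = arctan(10000/8) ≈ 89.95°
zero (s+435): 435 + j10000 → |·| = √(435²+10000²) = √100189225 ≈ 10009, ∠ = arctan(10000/435) ≈ 87.51°
pole (s+4): 4 + j10000 → |·| = √(4²+10000²) = √100000016 ≈ 10000, ∠ = arctan(10000/4) ≈ 89.98°
pole (s+5): 5 + j10000 → |·| = √(5²+10000²) = √100000025 ≈ 10000, ∠ = arctan(10000/5) ≈ 89.97°
pole (s+1000): 1000 + j10000 → |·| = √(1000²+10000²) = √101000000 ≈ 10050, ∠ = arctan(10000/1000) ≈ 84.29°
|G| = 1 · 1.0009e+08 / 1.005e+12 ≈ 9.9592e-05
Gain = 20 log₁₀(9.9592e-05) ≈ -80.04 dB

-80.0 dB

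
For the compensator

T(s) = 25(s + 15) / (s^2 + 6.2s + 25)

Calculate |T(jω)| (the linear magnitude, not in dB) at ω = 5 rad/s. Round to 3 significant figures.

At s = jω = j5:
zero (s+15): 15 + j5 → |·| = √(15²+5²) = √250 ≈ 15.811, ∠ = arctan(5/15) ≈ 18.43°
quadratic: (j5)² + 6.2·j5 + 25 = 0 + j31 → |·| ≈ 31, ∠ ≈ 90.00°
|T| = 25 · 15.811 / 31 ≈ 12.751

12.8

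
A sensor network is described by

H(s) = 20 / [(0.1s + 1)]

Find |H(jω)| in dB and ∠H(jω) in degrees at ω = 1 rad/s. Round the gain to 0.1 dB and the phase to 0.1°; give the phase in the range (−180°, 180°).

26.0 dB, -5.7°

At ω = 1 rad/s:
pole (1 + j1·0.1) = 1 + j0.1 → |·| ≈ 1.005, ∠ ≈ 5.71°
|H| = 20 · 1 / (1.005) ≈ 19.9
Gain = 20 log₁₀(19.9) ≈ 25.98 dB
∠H = (0°) − (5.71°) = -5.71°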